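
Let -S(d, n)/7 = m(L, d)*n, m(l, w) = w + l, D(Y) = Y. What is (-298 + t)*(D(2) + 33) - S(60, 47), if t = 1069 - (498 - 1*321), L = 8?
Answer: 43162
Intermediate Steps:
m(l, w) = l + w
t = 892 (t = 1069 - (498 - 321) = 1069 - 1*177 = 1069 - 177 = 892)
S(d, n) = -7*n*(8 + d) (S(d, n) = -7*(8 + d)*n = -7*n*(8 + d))
(-298 + t)*(D(2) + 33) - S(60, 47) = (-298 + 892)*(2 + 33) - (-7)*47*(8 + 60) = 594*35 - (-7)*47*68 = 20790 - 1*(-22372) = 20790 + 22372 = 43162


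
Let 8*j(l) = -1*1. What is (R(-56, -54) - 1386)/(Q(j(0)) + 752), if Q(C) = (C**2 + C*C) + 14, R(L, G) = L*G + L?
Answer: 50624/24513 ≈ 2.0652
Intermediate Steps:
j(l) = -1/8 (j(l) = (-1*1)/8 = (1/8)*(-1) = -1/8)
R(L, G) = L + G*L (R(L, G) = G*L + L = L + G*L)
Q(C) = 14 + 2*C**2 (Q(C) = (C**2 + C**2) + 14 = 2*C**2 + 14 = 14 + 2*C**2)
(R(-56, -54) - 1386)/(Q(j(0)) + 752) = (-56*(1 - 54) - 1386)/((14 + 2*(-1/8)**2) + 752) = (-56*(-53) - 1386)/((14 + 2*(1/64)) + 752) = (2968 - 1386)/((14 + 1/32) + 752) = 1582/(449/32 + 752) = 1582/(24513/32) = 1582*(32/24513) = 50624/24513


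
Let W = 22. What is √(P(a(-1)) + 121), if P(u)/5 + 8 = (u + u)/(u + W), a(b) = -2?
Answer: 4*√5 ≈ 8.9443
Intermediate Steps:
P(u) = -40 + 10*u/(22 + u) (P(u) = -40 + 5*((u + u)/(u + 22)) = -40 + 5*((2*u)/(22 + u)) = -40 + 5*(2*u/(22 + u)) = -40 + 10*u/(22 + u))
√(P(a(-1)) + 121) = √(10*(-88 - 3*(-2))/(22 - 2) + 121) = √(10*(-88 + 6)/20 + 121) = √(10*(1/20)*(-82) + 121) = √(-41 + 121) = √80 = 4*√5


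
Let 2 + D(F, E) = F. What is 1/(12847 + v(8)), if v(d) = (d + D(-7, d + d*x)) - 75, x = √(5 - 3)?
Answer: 1/12771 ≈ 7.8302e-5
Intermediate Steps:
x = √2 ≈ 1.4142
D(F, E) = -2 + F
v(d) = -84 + d (v(d) = (d + (-2 - 7)) - 75 = (d - 9) - 75 = (-9 + d) - 75 = -84 + d)
1/(12847 + v(8)) = 1/(12847 + (-84 + 8)) = 1/(12847 - 76) = 1/12771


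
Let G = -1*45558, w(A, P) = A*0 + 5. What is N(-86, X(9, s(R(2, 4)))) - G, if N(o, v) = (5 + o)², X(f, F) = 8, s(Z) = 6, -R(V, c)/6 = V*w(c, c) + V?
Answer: 52119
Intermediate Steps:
w(A, P) = 5 (w(A, P) = 0 + 5 = 5)
R(V, c) = -36*V (R(V, c) = -6*(V*5 + V) = -6*(5*V + V) = -36*V)
G = -45558
N(-86, X(9, s(R(2, 4)))) - G = (5 - 86)² - 1*(-45558) = (-81)² + 45558 = 6561 + 45558 = 52119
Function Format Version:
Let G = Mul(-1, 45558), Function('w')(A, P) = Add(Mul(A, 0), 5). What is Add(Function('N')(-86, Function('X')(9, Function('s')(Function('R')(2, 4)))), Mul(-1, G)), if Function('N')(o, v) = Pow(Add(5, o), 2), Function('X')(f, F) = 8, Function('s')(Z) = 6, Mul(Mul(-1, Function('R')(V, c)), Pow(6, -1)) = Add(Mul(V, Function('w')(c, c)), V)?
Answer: 52119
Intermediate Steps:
Function('w')(A, P) = 5 (Function('w')(A, P) = Add(0, 5) = 5)
Function('R')(V, c) = Mul(-36, V) (Function('R')(V, c) = Mul(-6, Add(Mul(V, 5), V)) = Mul(-6, Add(Mul(5, V), V)) = Mul(-6, Mul(6, V)) = Mul(-36, V))
G = -45558
Add(Function('N')(-86, Function('X')(9, Function('s')(Function('R')(2, 4)))), Mul(-1, G)) = Add(Pow(Add(5, -86), 2), Mul(-1, -45558)) = Add(Pow(-81, 2), 45558) = Add(6561, 45558) = 52119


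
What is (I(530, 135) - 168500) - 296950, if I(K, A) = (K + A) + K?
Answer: -464255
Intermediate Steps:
I(K, A) = A + 2*K (I(K, A) = (A + K) + K = A + 2*K)
(I(530, 135) - 168500) - 296950 = ((135 + 2*530) - 168500) - 296950 = ((135 + 1060) - 168500) - 296950 = (1195 - 168500) - 296950 = -167305 - 296950 = -464255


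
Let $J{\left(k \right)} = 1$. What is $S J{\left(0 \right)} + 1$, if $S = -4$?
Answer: $-3$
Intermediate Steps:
$S J{\left(0 \right)} + 1 = \left(-4\right) 1 + 1 = -4 + 1 = -3$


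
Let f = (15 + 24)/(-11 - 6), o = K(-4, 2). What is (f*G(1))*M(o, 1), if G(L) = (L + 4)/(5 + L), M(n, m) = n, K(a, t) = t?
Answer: -65/17 ≈ -3.8235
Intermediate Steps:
o = 2
f = -39/17 (f = 39/(-17) = 39*(-1/17) = -39/17 ≈ -2.2941)
G(L) = (4 + L)/(5 + L)
(f*G(1))*M(o, 1) = -39*(4 + 1)/(17*(5 + 1))*2 = -39*5/(17*6)*2 = -13*5/34*2 = -39/17*5/6*2 = -65/34*2 = -65/17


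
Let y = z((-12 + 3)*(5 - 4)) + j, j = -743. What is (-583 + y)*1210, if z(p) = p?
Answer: -1615350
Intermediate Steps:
y = -752 (y = (-12 + 3)*(5 - 4) - 743 = -9*1 - 743 = -9 - 743 = -752)
(-583 + y)*1210 = (-583 - 752)*1210 = -1335*1210 = -1615350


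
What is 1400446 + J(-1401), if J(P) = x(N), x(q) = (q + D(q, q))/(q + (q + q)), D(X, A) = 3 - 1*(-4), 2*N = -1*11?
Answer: 15404905/11 ≈ 1.4004e+6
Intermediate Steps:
N = -11/2 (N = (-1*11)/2 = (½)*(-11) = -11/2 ≈ -5.5000)
D(X, A) = 7 (D(X, A) = 3 + 4 = 7)
x(q) = (7 + q)/(3*q) (x(q) = (q + 7)/(q + (q + q)) = (7 + q)/(q + 2*q) = (7 + q)/((3*q)) = (7 + q)*(1/(3*q)) = (7 + q)/(3*q))
J(P) = -1/11 (J(P) = (7 - 11/2)/(3*(-11/2)) = (⅓)*(-2/11)*(3/2) = -1/11)
1400446 + J(-1401) = 1400446 - 1/11 = 15404905/11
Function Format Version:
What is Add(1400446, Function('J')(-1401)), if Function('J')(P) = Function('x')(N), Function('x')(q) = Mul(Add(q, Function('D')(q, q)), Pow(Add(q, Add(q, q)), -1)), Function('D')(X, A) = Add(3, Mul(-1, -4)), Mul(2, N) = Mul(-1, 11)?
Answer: Rational(15404905, 11) ≈ 1.4004e+6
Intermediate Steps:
N = Rational(-11, 2) (N = Mul(Rational(1, 2), Mul(-1, 11)) = Mul(Rational(1, 2), -11) = Rational(-11, 2) ≈ -5.5000)
Function('D')(X, A) = 7 (Function('D')(X, A) = Add(3, 4) = 7)
Function('x')(q) = Mul(Rational(1, 3), Pow(q, -1), Add(7, q)) (Function('x')(q) = Mul(Add(q, 7), Pow(Add(q, Add(q, q)), -1)) = Mul(Add(7, q), Pow(Add(q, Mul(2, q)), -1)) = Mul(Add(7, q), Pow(Mul(3, q), -1)) = Mul(Add(7, q), Mul(Rational(1, 3), Pow(q, -1))) = Mul(Rational(1, 3), Pow(q, -1), Add(7, q)))
Function('J')(P) = Rational(-1, 11) (Function('J')(P) = Mul(Rational(1, 3), Pow(Rational(-11, 2), -1), Add(7, Rational(-11, 2))) = Mul(Rational(1, 3), Rational(-2, 11), Rational(3, 2)) = Rational(-1, 11))
Add(1400446, Function('J')(-1401)) = Add(1400446, Rational(-1, 11)) = Rational(15404905, 11)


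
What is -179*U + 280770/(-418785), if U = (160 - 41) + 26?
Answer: -724656363/27919 ≈ -25956.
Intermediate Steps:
U = 145 (U = 119 + 26 = 145)
-179*U + 280770/(-418785) = -179*145 + 280770/(-418785) = -25955 + 280770*(-1/418785) = -25955 - 18718/27919 = -724656363/27919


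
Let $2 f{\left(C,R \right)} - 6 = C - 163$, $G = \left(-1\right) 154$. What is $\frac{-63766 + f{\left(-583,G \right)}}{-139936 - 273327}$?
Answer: $\frac{64136}{413263} \approx 0.15519$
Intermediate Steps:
$G = -154$
$f{\left(C,R \right)} = - \frac{157}{2} + \frac{C}{2}$ ($f{\left(C,R \right)} = 3 + \frac{C - 163}{2} = 3 + \frac{-163 + C}{2} = 3 + \left(- \frac{163}{2} + \frac{C}{2}\right) = - \frac{157}{2} + \frac{C}{2}$)
$\frac{-63766 + f{\left(-583,G \right)}}{-139936 - 273327} = \frac{-63766 + \left(- \frac{157}{2} + \frac{1}{2} \left(-583\right)\right)}{-139936 - 273327} = \frac{-63766 - 370}{-413263} = \left(-63766 - 370\right) \left(- \frac{1}{413263}\right) = \left(-64136\right) \left(- \frac{1}{413263}\right) = \frac{64136}{413263}$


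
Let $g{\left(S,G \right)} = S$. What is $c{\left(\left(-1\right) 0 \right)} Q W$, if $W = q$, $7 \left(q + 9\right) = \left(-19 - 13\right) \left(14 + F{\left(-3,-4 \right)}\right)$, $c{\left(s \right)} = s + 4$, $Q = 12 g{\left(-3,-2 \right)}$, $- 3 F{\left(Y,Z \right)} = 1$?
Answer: $\frac{72048}{7} \approx 10293.0$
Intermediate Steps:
$F{\left(Y,Z \right)} = - \frac{1}{3}$ ($F{\left(Y,Z \right)} = \left(- \frac{1}{3}\right) 1 = - \frac{1}{3}$)
$Q = -36$ ($Q = 12 \left(-3\right) = -36$)
$c{\left(s \right)} = 4 + s$
$q = - \frac{1501}{21}$ ($q = -9 + \frac{\left(-19 - 13\right) \left(14 - \frac{1}{3}\right)}{7} = -9 + \frac{\left(-32\right) \frac{41}{3}}{7} = -9 + \frac{1}{7} \left(- \frac{1312}{3}\right) = -9 - \frac{1312}{21} = - \frac{1501}{21} \approx -71.476$)
$W = - \frac{1501}{21} \approx -71.476$
$c{\left(\left(-1\right) 0 \right)} Q W = \left(4 - 0\right) \left(-36\right) \left(- \frac{1501}{21}\right) = \left(4 + 0\right) \left(-36\right) \left(- \frac{1501}{21}\right) = 4 \left(-36\right) \left(- \frac{1501}{21}\right) = \left(-144\right) \left(- \frac{1501}{21}\right) = \frac{72048}{7}$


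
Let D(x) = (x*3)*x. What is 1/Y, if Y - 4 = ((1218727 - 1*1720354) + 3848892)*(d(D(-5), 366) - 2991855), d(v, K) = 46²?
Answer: -1/10007448713831 ≈ -9.9926e-14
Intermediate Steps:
D(x) = 3*x² (D(x) = (3*x)*x = 3*x²)
d(v, K) = 2116
Y = -10007448713831 (Y = 4 + ((1218727 - 1*1720354) + 3848892)*(2116 - 2991855) = 4 + ((1218727 - 1720354) + 3848892)*(-2989739) = 4 + (-501627 + 3848892)*(-2989739) = 4 + 3347265*(-2989739) = 4 - 10007448713835 = -10007448713831)
1/Y = 1/(-10007448713831) = -1/10007448713831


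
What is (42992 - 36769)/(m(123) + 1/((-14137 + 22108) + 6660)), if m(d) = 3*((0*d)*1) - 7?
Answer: -91048713/102416 ≈ -889.01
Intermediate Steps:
m(d) = -7 (m(d) = 3*(0*1) - 7 = 3*0 - 7 = 0 - 7 = -7)
(42992 - 36769)/(m(123) + 1/((-14137 + 22108) + 6660)) = (42992 - 36769)/(-7 + 1/((-14137 + 22108) + 6660)) = 6223/(-7 + 1/(7971 + 6660)) = 6223/(-7 + 1/14631) = 6223/(-102416/14631) = 6223*(-14631/102416) = -91048713/102416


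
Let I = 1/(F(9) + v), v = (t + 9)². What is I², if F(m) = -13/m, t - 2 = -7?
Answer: 81/17161 ≈ 0.0047200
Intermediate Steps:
t = -5 (t = 2 - 7 = -5)
v = 16 (v = (-5 + 9)² = 4² = 16)
I = 9/131 (I = 1/(-13/9 + 16) = 1/(131/9) = 9/131 ≈ 0.068702)
I² = (9/131)² = 81/17161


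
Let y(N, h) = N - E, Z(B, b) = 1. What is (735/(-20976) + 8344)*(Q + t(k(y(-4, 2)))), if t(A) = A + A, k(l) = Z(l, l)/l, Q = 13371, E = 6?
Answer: 1950164707281/17480 ≈ 1.1157e+8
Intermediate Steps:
y(N, h) = -6 + N (y(N, h) = N - 1*6 = N - 6 = -6 + N)
k(l) = 1/l
t(A) = 2*A
(735/(-20976) + 8344)*(Q + t(k(y(-4, 2)))) = (735/(-20976) + 8344)*(13371 + 2/(-6 - 4)) = (735*(-1/20976) + 8344)*(13371 + 2/(-10)) = (-245/6992 + 8344)*(13371 + 2*(-⅒)) = 58341003*(13371 - ⅕)/6992 = (58341003/6992)*(66854/5) = 1950164707281/17480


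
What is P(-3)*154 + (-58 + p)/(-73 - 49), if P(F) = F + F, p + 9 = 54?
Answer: -112715/122 ≈ -923.89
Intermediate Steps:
p = 45 (p = -9 + 54 = 45)
P(F) = 2*F
P(-3)*154 + (-58 + p)/(-73 - 49) = (2*(-3))*154 + (-58 + 45)/(-73 - 49) = -6*154 - 13/(-122) = -924 - 13*(-1/122) = -924 + 13/122 = -112715/122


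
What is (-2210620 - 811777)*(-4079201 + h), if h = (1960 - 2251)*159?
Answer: 12468808151590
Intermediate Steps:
h = -46269 (h = -291*159 = -46269)
(-2210620 - 811777)*(-4079201 + h) = (-2210620 - 811777)*(-4079201 - 46269) = -3022397*(-4125470) = 12468808151590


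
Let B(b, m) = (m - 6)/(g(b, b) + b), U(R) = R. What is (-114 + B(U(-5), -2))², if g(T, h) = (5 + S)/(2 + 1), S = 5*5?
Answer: 334084/25 ≈ 13363.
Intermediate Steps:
S = 25
g(T, h) = 10 (g(T, h) = (5 + 25)/(2 + 1) = 30/3 = 30*(⅓) = 10)
B(b, m) = (-6 + m)/(10 + b) (B(b, m) = (m - 6)/(10 + b) = (-6 + m)/(10 + b))
(-114 + B(U(-5), -2))² = (-114 + (-6 - 2)/(10 - 5))² = (-114 - 8/5)² = (-578/5)² = 334084/25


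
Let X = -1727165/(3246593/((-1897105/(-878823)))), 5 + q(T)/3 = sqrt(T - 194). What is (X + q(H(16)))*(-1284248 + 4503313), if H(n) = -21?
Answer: -1926184915598253950/37054293507 + 9657195*I*sqrt(215) ≈ -5.1983e+7 + 1.416e+8*I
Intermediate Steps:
q(T) = -15 + 3*sqrt(-194 + T) (q(T) = -15 + 3*sqrt(T - 194) = -15 + 3*sqrt(-194 + T))
X = -42553420225/37054293507 (X = -1727165/(3246593/((-1897105*(-1/878823)))) = -1727165/(3246593/(1897105/878823)) = -1727165/(3246593*(878823/1897105)) = -1727165/407597228577/271015 = -1727165*271015/407597228577 = -42553420225/37054293507 ≈ -1.1484)
(X + q(H(16)))*(-1284248 + 4503313) = (-42553420225/37054293507 + (-15 + 3*sqrt(-194 - 21)))*(-1284248 + 4503313) = (-42553420225/37054293507 + (-15 + 3*sqrt(-215)))*3219065 = (-42553420225/37054293507 + (-15 + 3*(I*sqrt(215))))*3219065 = (-42553420225/37054293507 + (-15 + 3*I*sqrt(215)))*3219065 = (-598367822830/37054293507 + 3*I*sqrt(215))*3219065 = -1926184915598253950/37054293507 + 9657195*I*sqrt(215)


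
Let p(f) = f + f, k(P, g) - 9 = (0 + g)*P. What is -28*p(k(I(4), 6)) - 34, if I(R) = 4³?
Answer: -22042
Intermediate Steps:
I(R) = 64
k(P, g) = 9 + P*g (k(P, g) = 9 + (0 + g)*P = 9 + g*P = 9 + P*g)
p(f) = 2*f
-28*p(k(I(4), 6)) - 34 = -56*(9 + 64*6) - 34 = -56*(9 + 384) - 34 = -56*393 - 34 = -28*786 - 34 = -22008 - 34 = -22042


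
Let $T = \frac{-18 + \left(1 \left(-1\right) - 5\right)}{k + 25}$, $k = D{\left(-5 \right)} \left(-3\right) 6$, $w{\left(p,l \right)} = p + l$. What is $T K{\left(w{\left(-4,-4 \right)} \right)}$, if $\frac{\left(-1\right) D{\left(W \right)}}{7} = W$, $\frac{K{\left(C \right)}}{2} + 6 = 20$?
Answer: $\frac{672}{605} \approx 1.1107$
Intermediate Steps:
$w{\left(p,l \right)} = l + p$
$K{\left(C \right)} = 28$ ($K{\left(C \right)} = -12 + 2 \cdot 20 = -12 + 40 = 28$)
$D{\left(W \right)} = - 7 W$
$k = -630$ ($k = \left(-7\right) \left(-5\right) \left(-3\right) 6 = 35 \left(-3\right) 6 = \left(-105\right) 6 = -630$)
$T = \frac{24}{605}$ ($T = \frac{-18 + \left(1 \left(-1\right) - 5\right)}{-630 + 25} = \frac{-18 - 6}{-605} = \left(-18 - 6\right) \left(- \frac{1}{605}\right) = \left(-24\right) \left(- \frac{1}{605}\right) = \frac{24}{605} \approx 0.039669$)
$T K{\left(w{\left(-4,-4 \right)} \right)} = \frac{24}{605} \cdot 28 = \frac{672}{605}$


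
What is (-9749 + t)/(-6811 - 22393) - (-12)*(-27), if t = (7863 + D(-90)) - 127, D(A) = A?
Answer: -9459993/29204 ≈ -323.93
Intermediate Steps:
t = 7646 (t = (7863 - 90) - 127 = 7773 - 127 = 7646)
(-9749 + t)/(-6811 - 22393) - (-12)*(-27) = (-9749 + 7646)/(-6811 - 22393) - (-12)*(-27) = -2103/(-29204) - 1*324 = -2103*(-1/29204) - 324 = 2103/29204 - 324 = -9459993/29204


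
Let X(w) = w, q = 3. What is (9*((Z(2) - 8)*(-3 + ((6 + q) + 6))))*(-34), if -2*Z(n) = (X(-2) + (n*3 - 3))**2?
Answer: 31212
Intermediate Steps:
Z(n) = -(-5 + 3*n)**2/2 (Z(n) = -(-2 + (n*3 - 3))**2/2 = -(-2 + (3*n - 3))**2/2 = -(-2 + (-3 + 3*n))**2/2 = -(-5 + 3*n)**2/2)
(9*((Z(2) - 8)*(-3 + ((6 + q) + 6))))*(-34) = (9*((-(-5 + 3*2)**2/2 - 8)*(-3 + ((6 + 3) + 6))))*(-34) = (9*((-(-5 + 6)**2/2 - 8)*(-3 + (9 + 6))))*(-34) = (9*((-1/2*1**2 - 8)*(-3 + 15)))*(-34) = (9*((-1/2*1 - 8)*12))*(-34) = (9*((-1/2 - 8)*12))*(-34) = (9*(-17/2*12))*(-34) = (9*(-102))*(-34) = -918*(-34) = 31212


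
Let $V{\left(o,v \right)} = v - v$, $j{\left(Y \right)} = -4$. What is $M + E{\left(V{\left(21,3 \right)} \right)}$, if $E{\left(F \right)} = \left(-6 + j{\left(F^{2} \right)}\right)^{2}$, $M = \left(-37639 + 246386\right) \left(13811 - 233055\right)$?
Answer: $-45766527168$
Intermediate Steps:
$V{\left(o,v \right)} = 0$
$M = -45766527268$ ($M = 208747 \left(-219244\right) = -45766527268$)
$E{\left(F \right)} = 100$ ($E{\left(F \right)} = \left(-6 - 4\right)^{2} = \left(-10\right)^{2} = 100$)
$M + E{\left(V{\left(21,3 \right)} \right)} = -45766527268 + 100 = -45766527168$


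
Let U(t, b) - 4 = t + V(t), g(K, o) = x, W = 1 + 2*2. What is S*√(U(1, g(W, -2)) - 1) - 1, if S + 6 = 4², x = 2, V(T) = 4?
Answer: -1 + 20*√2 ≈ 27.284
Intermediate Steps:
W = 5 (W = 1 + 4 = 5)
g(K, o) = 2
U(t, b) = 8 + t (U(t, b) = 4 + (t + 4) = 4 + (4 + t) = 8 + t)
S = 10 (S = -6 + 4² = -6 + 16 = 10)
S*√(U(1, g(W, -2)) - 1) - 1 = 10*√((8 + 1) - 1) - 1 = 10*√(9 - 1) - 1 = 10*√8 - 1 = 10*(2*√2) - 1 = 20*√2 - 1 = -1 + 20*√2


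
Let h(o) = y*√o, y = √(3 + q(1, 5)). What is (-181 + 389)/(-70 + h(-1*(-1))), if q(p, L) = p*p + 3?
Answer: -2080/699 - 208*√7/4893 ≈ -3.0882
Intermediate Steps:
q(p, L) = 3 + p² (q(p, L) = p² + 3 = 3 + p²)
y = √7 (y = √(3 + (3 + 1²)) = √(3 + (3 + 1)) = √(3 + 4) = √7 ≈ 2.6458)
h(o) = √7*√o
(-181 + 389)/(-70 + h(-1*(-1))) = (-181 + 389)/(-70 + √7*√(-1*(-1))) = 208/(-70 + √7*√1) = 208/(-70 + √7*1) = 208/(-70 + √7)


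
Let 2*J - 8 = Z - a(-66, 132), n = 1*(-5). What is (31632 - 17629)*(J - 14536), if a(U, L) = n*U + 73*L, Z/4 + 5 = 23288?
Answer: 378795153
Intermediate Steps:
Z = 93132 (Z = -20 + 4*23288 = -20 + 93152 = 93132)
n = -5
a(U, L) = -5*U + 73*L
J = 41587 (J = 4 + (93132 - (-5*(-66) + 73*132))/2 = 4 + (93132 - (330 + 9636))/2 = 4 + (93132 - 1*9966)/2 = 4 + (93132 - 9966)/2 = 4 + (1/2)*83166 = 4 + 41583 = 41587)
(31632 - 17629)*(J - 14536) = (31632 - 17629)*(41587 - 14536) = 14003*27051 = 378795153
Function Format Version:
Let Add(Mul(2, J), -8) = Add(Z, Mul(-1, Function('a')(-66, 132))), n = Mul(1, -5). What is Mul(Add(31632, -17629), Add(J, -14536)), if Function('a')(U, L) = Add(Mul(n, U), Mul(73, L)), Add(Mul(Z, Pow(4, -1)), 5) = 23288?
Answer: 378795153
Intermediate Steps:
Z = 93132 (Z = Add(-20, Mul(4, 23288)) = Add(-20, 93152) = 93132)
n = -5
Function('a')(U, L) = Add(Mul(-5, U), Mul(73, L))
J = 41587 (J = Add(4, Mul(Rational(1, 2), Add(93132, Mul(-1, Add(Mul(-5, -66), Mul(73, 132)))))) = Add(4, Mul(Rational(1, 2), Add(93132, Mul(-1, Add(330, 9636))))) = Add(4, Mul(Rational(1, 2), Add(93132, Mul(-1, 9966)))) = Add(4, Mul(Rational(1, 2), Add(93132, -9966))) = Add(4, Mul(Rational(1, 2), 83166)) = Add(4, 41583) = 41587)
Mul(Add(31632, -17629), Add(J, -14536)) = Mul(Add(31632, -17629), Add(41587, -14536)) = Mul(14003, 27051) = 378795153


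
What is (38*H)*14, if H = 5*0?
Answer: 0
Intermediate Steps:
H = 0
(38*H)*14 = (38*0)*14 = 0*14 = 0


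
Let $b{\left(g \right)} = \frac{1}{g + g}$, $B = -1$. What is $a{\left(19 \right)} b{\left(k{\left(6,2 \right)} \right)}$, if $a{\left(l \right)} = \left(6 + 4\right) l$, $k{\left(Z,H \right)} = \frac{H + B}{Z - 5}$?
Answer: $95$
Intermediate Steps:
$k{\left(Z,H \right)} = \frac{-1 + H}{-5 + Z}$ ($k{\left(Z,H \right)} = \frac{H - 1}{Z - 5} = \frac{-1 + H}{-5 + Z}$)
$b{\left(g \right)} = \frac{1}{2 g}$
$a{\left(l \right)} = 10 l$
$a{\left(19 \right)} b{\left(k{\left(6,2 \right)} \right)} = 10 \cdot 19 \frac{1}{2 \frac{-1 + 2}{-5 + 6}} = 190 \frac{1}{2 \cdot 1^{-1} \cdot 1} = 190 \frac{1}{2 \cdot 1 \cdot 1} = 190 \frac{1}{2 \cdot 1} = 190 \cdot \frac{1}{2} \cdot 1 = 190 \cdot \frac{1}{2} = 95$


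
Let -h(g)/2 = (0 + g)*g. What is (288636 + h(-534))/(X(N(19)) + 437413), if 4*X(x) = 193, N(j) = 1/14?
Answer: -1126704/1749845 ≈ -0.64389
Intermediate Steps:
N(j) = 1/14
X(x) = 193/4 (X(x) = (¼)*193 = 193/4)
h(g) = -2*g² (h(g) = -2*(0 + g)*g = -2*g*g = -2*g²)
(288636 + h(-534))/(X(N(19)) + 437413) = (288636 - 2*(-534)²)/(193/4 + 437413) = (288636 - 2*285156)/(1749845/4) = (288636 - 570312)*(4/1749845) = -281676*4/1749845 = -1126704/1749845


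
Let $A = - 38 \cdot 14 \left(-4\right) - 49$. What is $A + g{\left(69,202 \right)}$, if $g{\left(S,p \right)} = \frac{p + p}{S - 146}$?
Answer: $\frac{159679}{77} \approx 2073.8$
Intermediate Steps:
$g{\left(S,p \right)} = \frac{2 p}{-146 + S}$
$A = 2079$ ($A = \left(-38\right) \left(-56\right) - 49 = 2128 - 49 = 2079$)
$A + g{\left(69,202 \right)} = 2079 + 2 \cdot 202 \frac{1}{-146 + 69} = 2079 + 2 \cdot 202 \frac{1}{-77} = 2079 + 2 \cdot 202 \left(- \frac{1}{77}\right) = 2079 - \frac{404}{77} = \frac{159679}{77}$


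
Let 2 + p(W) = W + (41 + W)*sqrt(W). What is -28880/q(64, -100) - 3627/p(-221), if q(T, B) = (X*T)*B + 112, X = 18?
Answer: 2*(-13245763*I + 162450*sqrt(221))/(7193*(-223*I + 180*sqrt(221))) ≈ 0.36312 - 1.3461*I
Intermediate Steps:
q(T, B) = 112 + 18*B*T (q(T, B) = (18*T)*B + 112 = 18*B*T + 112 = 112 + 18*B*T)
p(W) = -2 + W + sqrt(W)*(41 + W) (p(W) = -2 + (W + (41 + W)*sqrt(W)) = -2 + (W + sqrt(W)*(41 + W)) = -2 + W + sqrt(W)*(41 + W))
-28880/q(64, -100) - 3627/p(-221) = -28880/(112 + 18*(-100)*64) - 3627/(-2 - 221 + (-221)**(3/2) + 41*sqrt(-221)) = -28880/(112 - 115200) - 3627/(-2 - 221 - 221*I*sqrt(221) + 41*(I*sqrt(221))) = -28880/(-115088) - 3627/(-2 - 221 - 221*I*sqrt(221) + 41*I*sqrt(221)) = -28880*(-1/115088) - 3627/(-223 - 180*I*sqrt(221)) = 1805/7193 - 3627/(-223 - 180*I*sqrt(221))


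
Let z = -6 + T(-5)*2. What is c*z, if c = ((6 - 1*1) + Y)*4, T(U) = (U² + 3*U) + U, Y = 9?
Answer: 224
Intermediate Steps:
T(U) = U² + 4*U
c = 56 (c = ((6 - 1*1) + 9)*4 = ((6 - 1) + 9)*4 = (5 + 9)*4 = 14*4 = 56)
z = 4 (z = -6 - 5*(4 - 5)*2 = -6 - 5*(-1)*2 = -6 + 5*2 = -6 + 10 = 4)
c*z = 56*4 = 224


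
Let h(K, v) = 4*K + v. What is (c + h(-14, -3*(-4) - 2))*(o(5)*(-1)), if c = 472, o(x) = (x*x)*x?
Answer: -53250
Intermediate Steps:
h(K, v) = v + 4*K
o(x) = x³ (o(x) = x²*x = x³)
(c + h(-14, -3*(-4) - 2))*(o(5)*(-1)) = (472 + ((-3*(-4) - 2) + 4*(-14)))*(5³*(-1)) = (472 + ((12 - 2) - 56))*(125*(-1)) = (472 + (10 - 56))*(-125) = (472 - 46)*(-125) = 426*(-125) = -53250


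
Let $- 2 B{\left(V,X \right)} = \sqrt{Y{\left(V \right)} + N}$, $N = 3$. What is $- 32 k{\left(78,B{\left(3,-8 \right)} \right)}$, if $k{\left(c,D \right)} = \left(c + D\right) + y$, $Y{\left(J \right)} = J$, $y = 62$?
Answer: $-4480 + 16 \sqrt{6} \approx -4440.8$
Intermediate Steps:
$B{\left(V,X \right)} = - \frac{\sqrt{3 + V}}{2}$ ($B{\left(V,X \right)} = - \frac{\sqrt{V + 3}}{2} = - \frac{\sqrt{3 + V}}{2}$)
$k{\left(c,D \right)} = 62 + D + c$ ($k{\left(c,D \right)} = \left(c + D\right) + 62 = \left(D + c\right) + 62 = 62 + D + c$)
$- 32 k{\left(78,B{\left(3,-8 \right)} \right)} = - 32 \left(62 - \frac{\sqrt{3 + 3}}{2} + 78\right) = - 32 \left(62 - \frac{\sqrt{6}}{2} + 78\right) = - 32 \left(140 - \frac{\sqrt{6}}{2}\right) = -4480 + 16 \sqrt{6}$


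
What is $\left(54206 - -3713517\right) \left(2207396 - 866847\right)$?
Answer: $5050817299927$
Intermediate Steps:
$\left(54206 - -3713517\right) \left(2207396 - 866847\right) = \left(54206 + 3713517\right) 1340549 = 3767723 \cdot 1340549 = 5050817299927$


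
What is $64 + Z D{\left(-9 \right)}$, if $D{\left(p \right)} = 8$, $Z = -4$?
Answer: $32$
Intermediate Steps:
$64 + Z D{\left(-9 \right)} = 64 - 32 = 32$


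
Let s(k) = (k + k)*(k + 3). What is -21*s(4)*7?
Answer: -8232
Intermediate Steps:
s(k) = 2*k*(3 + k) (s(k) = (2*k)*(3 + k) = 2*k*(3 + k))
-21*s(4)*7 = -42*4*(3 + 4)*7 = -42*4*7*7 = -21*56*7 = -1176*7 = -8232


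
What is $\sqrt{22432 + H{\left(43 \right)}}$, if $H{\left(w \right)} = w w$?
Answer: $\sqrt{24281} \approx 155.82$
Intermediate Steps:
$H{\left(w \right)} = w^{2}$
$\sqrt{22432 + H{\left(43 \right)}} = \sqrt{22432 + 43^{2}} = \sqrt{22432 + 1849} = \sqrt{24281}$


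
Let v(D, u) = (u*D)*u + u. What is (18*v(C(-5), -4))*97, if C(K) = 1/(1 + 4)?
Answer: -6984/5 ≈ -1396.8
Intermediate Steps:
C(K) = ⅕ (C(K) = 1/5 = ⅕)
v(D, u) = u + D*u² (v(D, u) = (D*u)*u + u = D*u² + u = u + D*u²)
(18*v(C(-5), -4))*97 = (18*(-4*(1 + (⅕)*(-4))))*97 = (18*(-4*(1 - ⅘)))*97 = (18*(-4*⅕))*97 = (18*(-⅘))*97 = -72/5*97 = -6984/5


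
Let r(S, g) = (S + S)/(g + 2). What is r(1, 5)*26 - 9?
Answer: -11/7 ≈ -1.5714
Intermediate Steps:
r(S, g) = 2*S/(2 + g) (r(S, g) = (2*S)/(2 + g) = 2*S/(2 + g))
r(1, 5)*26 - 9 = (2*1/(2 + 5))*26 - 9 = (2*1/7)*26 - 9 = (2*1*(⅐))*26 - 9 = (2/7)*26 - 9 = 52/7 - 9 = -11/7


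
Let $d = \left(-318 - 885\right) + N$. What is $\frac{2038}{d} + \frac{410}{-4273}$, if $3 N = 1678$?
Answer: $- \frac{26916832}{8251163} \approx -3.2622$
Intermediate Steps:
$N = \frac{1678}{3}$ ($N = \frac{1}{3} \cdot 1678 = \frac{1678}{3} \approx 559.33$)
$d = - \frac{1931}{3}$ ($d = \left(-318 - 885\right) + \frac{1678}{3} = -1203 + \frac{1678}{3} = - \frac{1931}{3} \approx -643.67$)
$\frac{2038}{d} + \frac{410}{-4273} = \frac{2038}{- \frac{1931}{3}} + \frac{410}{-4273} = 2038 \left(- \frac{3}{1931}\right) + 410 \left(- \frac{1}{4273}\right) = - \frac{6114}{1931} - \frac{410}{4273} = - \frac{26916832}{8251163}$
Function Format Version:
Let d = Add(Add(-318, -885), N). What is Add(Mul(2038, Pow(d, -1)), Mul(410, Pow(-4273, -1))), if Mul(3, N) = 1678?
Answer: Rational(-26916832, 8251163) ≈ -3.2622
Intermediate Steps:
N = Rational(1678, 3) (N = Mul(Rational(1, 3), 1678) = Rational(1678, 3) ≈ 559.33)
d = Rational(-1931, 3) (d = Add(Add(-318, -885), Rational(1678, 3)) = Add(-1203, Rational(1678, 3)) = Rational(-1931, 3) ≈ -643.67)
Add(Mul(2038, Pow(d, -1)), Mul(410, Pow(-4273, -1))) = Add(Mul(2038, Pow(Rational(-1931, 3), -1)), Mul(410, Pow(-4273, -1))) = Add(Mul(2038, Rational(-3, 1931)), Mul(410, Rational(-1, 4273))) = Add(Rational(-6114, 1931), Rational(-410, 4273)) = Rational(-26916832, 8251163)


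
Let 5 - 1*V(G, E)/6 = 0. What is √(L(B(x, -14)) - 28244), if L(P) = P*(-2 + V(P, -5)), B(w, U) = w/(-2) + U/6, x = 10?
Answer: 2*I*√64011/3 ≈ 168.67*I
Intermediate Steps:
V(G, E) = 30 (V(G, E) = 30 - 6*0 = 30 + 0 = 30)
B(w, U) = -w/2 + U/6 (B(w, U) = w*(-½) + U*(⅙) = -w/2 + U/6)
L(P) = 28*P (L(P) = P*(-2 + 30) = P*28 = 28*P)
√(L(B(x, -14)) - 28244) = √(28*(-½*10 + (⅙)*(-14)) - 28244) = √(28*(-5 - 7/3) - 28244) = √(28*(-22/3) - 28244) = √(-616/3 - 28244) = √(-85348/3) = 2*I*√64011/3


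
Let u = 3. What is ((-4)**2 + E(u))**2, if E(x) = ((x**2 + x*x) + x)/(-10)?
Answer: 19321/100 ≈ 193.21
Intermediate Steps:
E(x) = -x**2/5 - x/10 (E(x) = ((x**2 + x**2) + x)*(-1/10) = (2*x**2 + x)*(-1/10) = (x + 2*x**2)*(-1/10) = -x**2/5 - x/10)
((-4)**2 + E(u))**2 = ((-4)**2 - 1/10*3*(1 + 2*3))**2 = (16 - 1/10*3*(1 + 6))**2 = (16 - 1/10*3*7)**2 = (16 - 21/10)**2 = (139/10)**2 = 19321/100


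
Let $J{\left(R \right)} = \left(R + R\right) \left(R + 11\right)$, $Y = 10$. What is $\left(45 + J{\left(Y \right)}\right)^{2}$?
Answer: $216225$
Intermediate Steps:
$J{\left(R \right)} = 2 R \left(11 + R\right)$
$\left(45 + J{\left(Y \right)}\right)^{2} = \left(45 + 2 \cdot 10 \left(11 + 10\right)\right)^{2} = \left(45 + 2 \cdot 10 \cdot 21\right)^{2} = \left(45 + 420\right)^{2} = 465^{2} = 216225$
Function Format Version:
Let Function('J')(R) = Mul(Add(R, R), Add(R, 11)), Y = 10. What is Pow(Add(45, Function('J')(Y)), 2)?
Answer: 216225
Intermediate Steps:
Function('J')(R) = Mul(2, R, Add(11, R)) (Function('J')(R) = Mul(Mul(2, R), Add(11, R)) = Mul(2, R, Add(11, R)))
Pow(Add(45, Function('J')(Y)), 2) = Pow(Add(45, Mul(2, 10, Add(11, 10))), 2) = Pow(Add(45, Mul(2, 10, 21)), 2) = Pow(Add(45, 420), 2) = Pow(465, 2) = 216225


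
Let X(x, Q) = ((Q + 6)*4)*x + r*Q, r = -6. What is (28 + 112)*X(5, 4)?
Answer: 24640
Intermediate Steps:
X(x, Q) = -6*Q + x*(24 + 4*Q) (X(x, Q) = ((Q + 6)*4)*x - 6*Q = ((6 + Q)*4)*x - 6*Q = (24 + 4*Q)*x - 6*Q = x*(24 + 4*Q) - 6*Q = -6*Q + x*(24 + 4*Q))
(28 + 112)*X(5, 4) = (28 + 112)*(-6*4 + 24*5 + 4*4*5) = 140*(-24 + 120 + 80) = 140*176 = 24640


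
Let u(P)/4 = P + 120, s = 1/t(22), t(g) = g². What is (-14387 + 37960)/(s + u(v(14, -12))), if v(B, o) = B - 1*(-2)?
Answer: 11409332/263297 ≈ 43.333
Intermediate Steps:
v(B, o) = 2 + B (v(B, o) = B + 2 = 2 + B)
s = 1/484 (s = 1/(22²) = 1/484 ≈ 0.0020661)
u(P) = 480 + 4*P (u(P) = 4*(P + 120) = 4*(120 + P) = 480 + 4*P)
(-14387 + 37960)/(s + u(v(14, -12))) = (-14387 + 37960)/(1/484 + (480 + 4*(2 + 14))) = 23573/(1/484 + (480 + 4*16)) = 23573/(1/484 + (480 + 64)) = 23573/(1/484 + 544) = 23573/(263297/484) = 23573*(484/263297) = 11409332/263297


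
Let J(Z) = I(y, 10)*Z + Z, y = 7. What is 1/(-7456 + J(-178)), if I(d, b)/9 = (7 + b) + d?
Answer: -1/46082 ≈ -2.1700e-5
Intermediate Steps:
I(d, b) = 63 + 9*b + 9*d (I(d, b) = 9*((7 + b) + d) = 9*(7 + b + d) = 63 + 9*b + 9*d)
J(Z) = 217*Z (J(Z) = (63 + 9*10 + 9*7)*Z + Z = (63 + 90 + 63)*Z + Z = 216*Z + Z = 217*Z)
1/(-7456 + J(-178)) = 1/(-7456 + 217*(-178)) = 1/(-7456 - 38626) = 1/(-46082) = -1/46082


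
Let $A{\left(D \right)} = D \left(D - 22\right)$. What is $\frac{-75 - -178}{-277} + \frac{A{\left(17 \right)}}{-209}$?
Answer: $\frac{2018}{57893} \approx 0.034857$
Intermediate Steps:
$A{\left(D \right)} = D \left(-22 + D\right)$
$\frac{-75 - -178}{-277} + \frac{A{\left(17 \right)}}{-209} = \frac{-75 - -178}{-277} + \frac{17 \left(-22 + 17\right)}{-209} = \left(-75 + 178\right) \left(- \frac{1}{277}\right) + 17 \left(-5\right) \left(- \frac{1}{209}\right) = 103 \left(- \frac{1}{277}\right) - - \frac{85}{209} = - \frac{103}{277} + \frac{85}{209} = \frac{2018}{57893}$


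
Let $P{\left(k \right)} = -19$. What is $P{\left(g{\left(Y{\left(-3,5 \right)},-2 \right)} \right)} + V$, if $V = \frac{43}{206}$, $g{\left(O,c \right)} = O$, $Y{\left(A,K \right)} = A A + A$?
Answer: $- \frac{3871}{206} \approx -18.791$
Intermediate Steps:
$Y{\left(A,K \right)} = A + A^{2}$ ($Y{\left(A,K \right)} = A^{2} + A = A + A^{2}$)
$V = \frac{43}{206}$ ($V = 43 \cdot \frac{1}{206} = \frac{43}{206} \approx 0.20874$)
$P{\left(g{\left(Y{\left(-3,5 \right)},-2 \right)} \right)} + V = -19 + \frac{43}{206} = - \frac{3871}{206}$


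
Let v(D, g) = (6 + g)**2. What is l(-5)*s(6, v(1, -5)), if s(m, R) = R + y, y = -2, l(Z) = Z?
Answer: 5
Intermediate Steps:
s(m, R) = -2 + R (s(m, R) = R - 2 = -2 + R)
l(-5)*s(6, v(1, -5)) = -5*(-2 + (6 - 5)**2) = -5*(-2 + 1**2) = -5*(-2 + 1) = -5*(-1) = 5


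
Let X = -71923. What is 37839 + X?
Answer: -34084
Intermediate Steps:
37839 + X = 37839 - 71923 = -34084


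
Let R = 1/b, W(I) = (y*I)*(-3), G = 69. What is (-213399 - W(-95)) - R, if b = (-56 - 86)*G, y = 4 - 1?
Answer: -2099260691/9798 ≈ -2.1425e+5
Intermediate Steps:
y = 3
W(I) = -9*I (W(I) = (3*I)*(-3) = -9*I)
b = -9798 (b = (-56 - 86)*69 = -142*69 = -9798)
R = -1/9798 (R = 1/(-9798) = -1/9798 ≈ -0.00010206)
(-213399 - W(-95)) - R = (-213399 - (-9)*(-95)) - 1*(-1/9798) = (-213399 - 1*855) + 1/9798 = (-213399 - 855) + 1/9798 = -214254 + 1/9798 = -2099260691/9798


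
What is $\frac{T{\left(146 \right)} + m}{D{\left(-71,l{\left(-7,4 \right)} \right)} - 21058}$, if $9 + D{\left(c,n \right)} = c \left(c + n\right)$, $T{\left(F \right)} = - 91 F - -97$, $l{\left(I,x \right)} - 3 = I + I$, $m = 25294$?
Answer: $- \frac{2421}{3049} \approx -0.79403$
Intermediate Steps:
$l{\left(I,x \right)} = 3 + 2 I$ ($l{\left(I,x \right)} = 3 + \left(I + I\right) = 3 + 2 I$)
$T{\left(F \right)} = 97 - 91 F$ ($T{\left(F \right)} = - 91 F + 97 = 97 - 91 F$)
$D{\left(c,n \right)} = -9 + c \left(c + n\right)$
$\frac{T{\left(146 \right)} + m}{D{\left(-71,l{\left(-7,4 \right)} \right)} - 21058} = \frac{\left(97 - 13286\right) + 25294}{\left(-9 + \left(-71\right)^{2} - 71 \left(3 + 2 \left(-7\right)\right)\right) - 21058} = \frac{\left(97 - 13286\right) + 25294}{\left(-9 + 5041 - 71 \left(3 - 14\right)\right) - 21058} = \frac{-13189 + 25294}{\left(-9 + 5041 - -781\right) - 21058} = \frac{12105}{\left(-9 + 5041 + 781\right) - 21058} = \frac{12105}{5813 - 21058} = \frac{12105}{-15245} = 12105 \left(- \frac{1}{15245}\right) = - \frac{2421}{3049}$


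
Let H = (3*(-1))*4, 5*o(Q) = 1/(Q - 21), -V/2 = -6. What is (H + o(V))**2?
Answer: 292681/2025 ≈ 144.53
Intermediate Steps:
V = 12 (V = -2*(-6) = 12)
o(Q) = 1/(5*(-21 + Q)) (o(Q) = 1/(5*(Q - 21)) = 1/(5*(-21 + Q)))
H = -12 (H = -3*4 = -12)
(H + o(V))**2 = (-12 + 1/(5*(-21 + 12)))**2 = (-12 + (1/5)/(-9))**2 = (-12 + (1/5)*(-1/9))**2 = (-12 - 1/45)**2 = (-541/45)**2 = 292681/2025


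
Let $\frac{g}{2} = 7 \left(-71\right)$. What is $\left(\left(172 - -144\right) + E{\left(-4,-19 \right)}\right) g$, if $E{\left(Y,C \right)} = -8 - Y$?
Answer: $-310128$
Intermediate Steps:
$g = -994$ ($g = 2 \cdot 7 \left(-71\right) = 2 \left(-497\right) = -994$)
$\left(\left(172 - -144\right) + E{\left(-4,-19 \right)}\right) g = \left(\left(172 - -144\right) - 4\right) \left(-994\right) = \left(\left(172 + 144\right) + \left(-8 + 4\right)\right) \left(-994\right) = \left(316 - 4\right) \left(-994\right) = 312 \left(-994\right) = -310128$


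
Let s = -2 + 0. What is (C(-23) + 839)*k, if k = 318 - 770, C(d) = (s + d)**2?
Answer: -661728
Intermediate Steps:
s = -2
C(d) = (-2 + d)**2
k = -452
(C(-23) + 839)*k = ((-2 - 23)**2 + 839)*(-452) = ((-25)**2 + 839)*(-452) = (625 + 839)*(-452) = 1464*(-452) = -661728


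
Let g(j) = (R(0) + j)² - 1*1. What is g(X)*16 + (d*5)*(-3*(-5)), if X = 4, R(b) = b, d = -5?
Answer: -135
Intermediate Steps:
g(j) = -1 + j² (g(j) = (0 + j)² - 1*1 = j² - 1 = -1 + j²)
g(X)*16 + (d*5)*(-3*(-5)) = (-1 + 4²)*16 + (-5*5)*(-3*(-5)) = (-1 + 16)*16 - 25*15 = 15*16 - 375 = 240 - 375 = -135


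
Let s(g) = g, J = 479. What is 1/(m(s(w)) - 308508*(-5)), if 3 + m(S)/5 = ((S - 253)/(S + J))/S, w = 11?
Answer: 49/75583714 ≈ 6.4829e-7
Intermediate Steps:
m(S) = -15 + 5*(-253 + S)/(S*(479 + S)) (m(S) = -15 + 5*(((S - 253)/(S + 479))/S) = -15 + 5*(((-253 + S)/(479 + S))/S) = -15 + 5*((-253 + S)/(S*(479 + S))) = -15 + 5*(-253 + S)/(S*(479 + S)))
1/(m(s(w)) - 308508*(-5)) = 1/(5*(-253 - 1436*11 - 3*11²)/(11*(479 + 11)) - 308508*(-5)) = 1/(5*(1/11)*(-253 - 15796 - 3*121)/490 + 1542540) = 1/(5*(1/11)*(1/490)*(-253 - 15796 - 363) + 1542540) = 1/(5*(1/11)*(1/490)*(-16412) + 1542540) = 1/(-746/49 + 1542540) = 1/(75583714/49) = 49/75583714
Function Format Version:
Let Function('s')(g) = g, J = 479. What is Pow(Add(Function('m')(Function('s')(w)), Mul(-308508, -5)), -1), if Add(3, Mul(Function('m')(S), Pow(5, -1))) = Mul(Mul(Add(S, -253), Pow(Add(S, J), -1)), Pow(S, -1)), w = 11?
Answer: Rational(49, 75583714) ≈ 6.4829e-7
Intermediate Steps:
Function('m')(S) = Add(-15, Mul(5, Pow(S, -1), Pow(Add(479, S), -1), Add(-253, S))) (Function('m')(S) = Add(-15, Mul(5, Mul(Mul(Add(S, -253), Pow(Add(S, 479), -1)), Pow(S, -1)))) = Add(-15, Mul(5, Mul(Mul(Add(-253, S), Pow(Add(479, S), -1)), Pow(S, -1)))) = Add(-15, Mul(5, Mul(Mul(Pow(Add(479, S), -1), Add(-253, S)), Pow(S, -1)))) = Add(-15, Mul(5, Mul(Pow(S, -1), Pow(Add(479, S), -1), Add(-253, S)))) = Add(-15, Mul(5, Pow(S, -1), Pow(Add(479, S), -1), Add(-253, S))))
Pow(Add(Function('m')(Function('s')(w)), Mul(-308508, -5)), -1) = Pow(Add(Mul(5, Pow(11, -1), Pow(Add(479, 11), -1), Add(-253, Mul(-1436, 11), Mul(-3, Pow(11, 2)))), Mul(-308508, -5)), -1) = Pow(Add(Mul(5, Rational(1, 11), Pow(490, -1), Add(-253, -15796, Mul(-3, 121))), 1542540), -1) = Pow(Add(Mul(5, Rational(1, 11), Rational(1, 490), Add(-253, -15796, -363)), 1542540), -1) = Pow(Add(Mul(5, Rational(1, 11), Rational(1, 490), -16412), 1542540), -1) = Pow(Add(Rational(-746, 49), 1542540), -1) = Pow(Rational(75583714, 49), -1) = Rational(49, 75583714)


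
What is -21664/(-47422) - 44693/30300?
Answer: -731506123/718443300 ≈ -1.0182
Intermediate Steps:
-21664/(-47422) - 44693/30300 = -21664*(-1/47422) - 44693*1/30300 = 10832/23711 - 44693/30300 = -731506123/718443300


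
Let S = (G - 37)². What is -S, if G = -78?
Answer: -13225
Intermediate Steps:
S = 13225 (S = (-78 - 37)² = (-115)² = 13225)
-S = -1*13225 = -13225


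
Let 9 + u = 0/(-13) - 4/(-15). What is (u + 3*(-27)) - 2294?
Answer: -35756/15 ≈ -2383.7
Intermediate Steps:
u = -131/15 (u = -9 + (0/(-13) - 4/(-15)) = -9 + (0*(-1/13) - 4*(-1/15)) = -9 + (0 + 4/15) = -9 + 4/15 = -131/15 ≈ -8.7333)
(u + 3*(-27)) - 2294 = (-131/15 + 3*(-27)) - 2294 = (-131/15 - 81) - 2294 = -1346/15 - 2294 = -35756/15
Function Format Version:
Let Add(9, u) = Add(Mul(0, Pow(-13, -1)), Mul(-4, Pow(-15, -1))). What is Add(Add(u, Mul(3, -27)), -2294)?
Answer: Rational(-35756, 15) ≈ -2383.7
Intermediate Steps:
u = Rational(-131, 15) (u = Add(-9, Add(Mul(0, Pow(-13, -1)), Mul(-4, Pow(-15, -1)))) = Add(-9, Add(Mul(0, Rational(-1, 13)), Mul(-4, Rational(-1, 15)))) = Add(-9, Add(0, Rational(4, 15))) = Add(-9, Rational(4, 15)) = Rational(-131, 15) ≈ -8.7333)
Add(Add(u, Mul(3, -27)), -2294) = Add(Add(Rational(-131, 15), Mul(3, -27)), -2294) = Add(Add(Rational(-131, 15), -81), -2294) = Add(Rational(-1346, 15), -2294) = Rational(-35756, 15)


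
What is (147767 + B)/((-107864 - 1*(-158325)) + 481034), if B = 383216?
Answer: 530983/531495 ≈ 0.99904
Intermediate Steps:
(147767 + B)/((-107864 - 1*(-158325)) + 481034) = (147767 + 383216)/((-107864 - 1*(-158325)) + 481034) = 530983/((-107864 + 158325) + 481034) = 530983/(50461 + 481034) = 530983/531495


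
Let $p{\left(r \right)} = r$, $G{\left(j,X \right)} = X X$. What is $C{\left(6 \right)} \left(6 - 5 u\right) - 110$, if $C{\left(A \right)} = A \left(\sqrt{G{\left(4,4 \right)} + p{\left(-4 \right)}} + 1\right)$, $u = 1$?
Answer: $-104 + 12 \sqrt{3} \approx -83.215$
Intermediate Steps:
$G{\left(j,X \right)} = X^{2}$
$C{\left(A \right)} = A \left(1 + 2 \sqrt{3}\right)$ ($C{\left(A \right)} = A \left(\sqrt{4^{2} - 4} + 1\right) = A \left(\sqrt{16 - 4} + 1\right) = A \left(\sqrt{12} + 1\right) = A \left(2 \sqrt{3} + 1\right) = A \left(1 + 2 \sqrt{3}\right)$)
$C{\left(6 \right)} \left(6 - 5 u\right) - 110 = 6 \left(1 + 2 \sqrt{3}\right) \left(6 - 5\right) - 110 = \left(6 + 12 \sqrt{3}\right) \left(6 - 5\right) - 110 = \left(6 + 12 \sqrt{3}\right) 1 - 110 = \left(6 + 12 \sqrt{3}\right) - 110 = -104 + 12 \sqrt{3}$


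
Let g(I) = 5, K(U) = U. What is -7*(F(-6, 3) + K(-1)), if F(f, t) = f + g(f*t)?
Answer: 14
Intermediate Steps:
F(f, t) = 5 + f (F(f, t) = f + 5 = 5 + f)
-7*(F(-6, 3) + K(-1)) = -7*((5 - 6) - 1) = -7*(-1 - 1) = -7*(-2) = 14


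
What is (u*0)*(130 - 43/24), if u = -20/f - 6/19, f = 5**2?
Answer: 0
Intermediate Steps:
f = 25
u = -106/95 (u = -20/25 - 6/19 = -20*1/25 - 6*1/19 = -4/5 - 6/19 = -106/95 ≈ -1.1158)
(u*0)*(130 - 43/24) = (-106/95*0)*(130 - 43/24) = 0*(130 - 43*1/24) = 0*(130 - 43/24) = 0*(3077/24) = 0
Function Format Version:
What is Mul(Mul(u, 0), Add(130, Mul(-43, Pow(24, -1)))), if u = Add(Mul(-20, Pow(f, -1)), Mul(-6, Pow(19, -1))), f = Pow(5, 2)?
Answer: 0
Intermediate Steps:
f = 25
u = Rational(-106, 95) (u = Add(Mul(-20, Pow(25, -1)), Mul(-6, Pow(19, -1))) = Add(Mul(-20, Rational(1, 25)), Mul(-6, Rational(1, 19))) = Add(Rational(-4, 5), Rational(-6, 19)) = Rational(-106, 95) ≈ -1.1158)
Mul(Mul(u, 0), Add(130, Mul(-43, Pow(24, -1)))) = Mul(Mul(Rational(-106, 95), 0), Add(130, Mul(-43, Pow(24, -1)))) = Mul(0, Add(130, Mul(-43, Rational(1, 24)))) = Mul(0, Add(130, Rational(-43, 24))) = Mul(0, Rational(3077, 24)) = 0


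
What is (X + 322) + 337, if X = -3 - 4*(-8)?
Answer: 688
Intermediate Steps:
X = 29 (X = -3 + 32 = 29)
(X + 322) + 337 = (29 + 322) + 337 = 351 + 337 = 688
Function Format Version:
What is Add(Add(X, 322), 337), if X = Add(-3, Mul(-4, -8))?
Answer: 688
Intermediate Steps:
X = 29 (X = Add(-3, 32) = 29)
Add(Add(X, 322), 337) = Add(Add(29, 322), 337) = Add(351, 337) = 688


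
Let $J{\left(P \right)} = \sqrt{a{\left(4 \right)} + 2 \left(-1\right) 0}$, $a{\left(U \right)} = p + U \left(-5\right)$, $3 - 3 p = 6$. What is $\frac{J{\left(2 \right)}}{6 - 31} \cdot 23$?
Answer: $- \frac{23 i \sqrt{21}}{25} \approx - 4.216 i$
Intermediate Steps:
$p = -1$ ($p = 1 - 2 = -1$)
$a{\left(U \right)} = -1 - 5 U$ ($a{\left(U \right)} = -1 + U \left(-5\right) = -1 - 5 U$)
$J{\left(P \right)} = i \sqrt{21}$ ($J{\left(P \right)} = \sqrt{\left(-1 - 20\right) + 2 \left(-1\right) 0} = \sqrt{\left(-1 - 20\right) - 0} = \sqrt{-21 + 0} = \sqrt{-21} = i \sqrt{21}$)
$\frac{J{\left(2 \right)}}{6 - 31} \cdot 23 = \frac{i \sqrt{21}}{6 - 31} \cdot 23 = \frac{i \sqrt{21}}{-25} \cdot 23 = i \sqrt{21} \left(- \frac{1}{25}\right) 23 = - \frac{i \sqrt{21}}{25} \cdot 23 = - \frac{23 i \sqrt{21}}{25}$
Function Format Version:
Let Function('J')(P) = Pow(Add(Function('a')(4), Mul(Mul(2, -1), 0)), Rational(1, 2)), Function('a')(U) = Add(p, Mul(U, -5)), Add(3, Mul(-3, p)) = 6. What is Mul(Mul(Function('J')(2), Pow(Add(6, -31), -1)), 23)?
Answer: Mul(Rational(-23, 25), I, Pow(21, Rational(1, 2))) ≈ Mul(-4.2160, I)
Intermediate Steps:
p = -1 (p = Add(1, Mul(Rational(-1, 3), 6)) = Add(1, -2) = -1)
Function('a')(U) = Add(-1, Mul(-5, U)) (Function('a')(U) = Add(-1, Mul(U, -5)) = Add(-1, Mul(-5, U)))
Function('J')(P) = Mul(I, Pow(21, Rational(1, 2))) (Function('J')(P) = Pow(Add(Add(-1, Mul(-5, 4)), Mul(Mul(2, -1), 0)), Rational(1, 2)) = Pow(Add(Add(-1, -20), Mul(-2, 0)), Rational(1, 2)) = Pow(Add(-21, 0), Rational(1, 2)) = Pow(-21, Rational(1, 2)) = Mul(I, Pow(21, Rational(1, 2))))
Mul(Mul(Function('J')(2), Pow(Add(6, -31), -1)), 23) = Mul(Mul(Mul(I, Pow(21, Rational(1, 2))), Pow(Add(6, -31), -1)), 23) = Mul(Mul(Mul(I, Pow(21, Rational(1, 2))), Pow(-25, -1)), 23) = Mul(Mul(Mul(I, Pow(21, Rational(1, 2))), Rational(-1, 25)), 23) = Mul(Mul(Rational(-1, 25), I, Pow(21, Rational(1, 2))), 23) = Mul(Rational(-23, 25), I, Pow(21, Rational(1, 2)))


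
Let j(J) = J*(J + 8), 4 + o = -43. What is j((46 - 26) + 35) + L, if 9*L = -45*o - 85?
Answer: 33215/9 ≈ 3690.6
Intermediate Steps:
o = -47 (o = -4 - 43 = -47)
j(J) = J*(8 + J)
L = 2030/9 (L = (-45*(-47) - 85)/9 = (2115 - 85)/9 = (⅑)*2030 = 2030/9 ≈ 225.56)
j((46 - 26) + 35) + L = ((46 - 26) + 35)*(8 + ((46 - 26) + 35)) + 2030/9 = (20 + 35)*(8 + (20 + 35)) + 2030/9 = 55*(8 + 55) + 2030/9 = 55*63 + 2030/9 = 3465 + 2030/9 = 33215/9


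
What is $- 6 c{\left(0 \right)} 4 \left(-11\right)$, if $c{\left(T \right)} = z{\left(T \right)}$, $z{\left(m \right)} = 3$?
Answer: $792$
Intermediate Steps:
$c{\left(T \right)} = 3$
$- 6 c{\left(0 \right)} 4 \left(-11\right) = - 6 \cdot 3 \cdot 4 \left(-11\right) = - 6 \cdot 12 \left(-11\right) = \left(-6\right) \left(-132\right) = 792$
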